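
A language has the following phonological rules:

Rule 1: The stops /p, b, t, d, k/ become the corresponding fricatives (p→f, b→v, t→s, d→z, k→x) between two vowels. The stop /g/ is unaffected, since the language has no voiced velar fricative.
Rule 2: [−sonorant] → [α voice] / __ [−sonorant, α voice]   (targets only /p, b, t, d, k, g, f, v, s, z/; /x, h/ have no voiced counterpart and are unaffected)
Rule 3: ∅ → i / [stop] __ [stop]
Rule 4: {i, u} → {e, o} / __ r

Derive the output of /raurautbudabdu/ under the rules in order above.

Rule 1 (intervocalic spirantization): /d/ is a stop between vowels /u/ and /a/, so it spirantizes to the fricative [z]. /raurautbudabdu/ → raurautbuzabdu.
Rule 2 (regressive voicing assimilation): /t/ precedes the voiced obstruent /b/, so it voices to [d] by assimilation. /raurautbuzabdu/ → rauraudbuzabdu.
Rule 3 (stop-cluster i-epenthesis): /d/ and /b/ form a stop–stop cluster, so [i] is inserted between them. /b/ and /d/ form a stop–stop cluster, so [i] is inserted between them. /rauraudbuzabdu/ → rauraudibuzabidu.
Rule 4 (pre-rhotic lowering): /u/ is a high vowel immediately before /r/, so it lowers to [o]. /rauraudibuzabidu/ → raoraudibuzabidu.

raoraudibuzabidu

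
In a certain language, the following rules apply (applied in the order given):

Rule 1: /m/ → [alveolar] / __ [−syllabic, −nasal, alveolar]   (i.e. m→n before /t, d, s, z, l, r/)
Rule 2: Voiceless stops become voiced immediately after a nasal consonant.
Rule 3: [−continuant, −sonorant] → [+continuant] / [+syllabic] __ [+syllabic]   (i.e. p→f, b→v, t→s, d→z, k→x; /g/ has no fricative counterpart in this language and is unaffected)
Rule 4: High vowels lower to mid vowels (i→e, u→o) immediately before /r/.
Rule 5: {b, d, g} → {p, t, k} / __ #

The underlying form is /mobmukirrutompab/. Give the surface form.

Rule 1 (nasal place assimilation): no segment meets the environment; /mobmukirrutompab/ is unchanged.
Rule 2 (post-nasal voicing): /p/ is a voiceless stop immediately after the nasal /m/, so it voices to [b]. /mobmukirrutompab/ → mobmukirrutombab.
Rule 3 (intervocalic spirantization): /k/ is a stop between vowels /u/ and /i/, so it spirantizes to the fricative [x]. /t/ is a stop between vowels /u/ and /o/, so it spirantizes to the fricative [s]. /mobmukirrutombab/ → mobmuxirrusombab.
Rule 4 (pre-rhotic lowering): /i/ is a high vowel immediately before /r/, so it lowers to [e]. /mobmuxirrusombab/ → mobmuxerrusombab.
Rule 5 (final devoicing): /b/ is a voiced stop in word-final position, so it devoices to [p]. /mobmuxerrusombab/ → mobmuxerrusombap.

mobmuxerrusombap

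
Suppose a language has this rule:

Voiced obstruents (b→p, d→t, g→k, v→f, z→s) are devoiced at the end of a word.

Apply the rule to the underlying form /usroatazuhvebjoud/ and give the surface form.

usroatazuhvebjout

Scanning /usroatazuhvebjoud/: /z/ at position 8 is not in the conditioning environment; /v/ at position 11 is not in the conditioning environment; /b/ at position 13 is not in the conditioning environment; /d/ is a voiced obstruent in word-final position, so it devoices to [t].
Result: [usroatazuhvebjout].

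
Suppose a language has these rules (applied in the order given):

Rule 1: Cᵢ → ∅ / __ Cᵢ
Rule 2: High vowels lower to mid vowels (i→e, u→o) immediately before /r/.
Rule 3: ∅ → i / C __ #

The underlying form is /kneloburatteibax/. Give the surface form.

Rule 1 (degemination): /tt/ is a geminate; the first /t/ deletes. /kneloburatteibax/ → kneloburateibax.
Rule 2 (pre-rhotic lowering): /u/ is a high vowel immediately before /r/, so it lowers to [o]. /kneloburateibax/ → kneloborateibax.
Rule 3 (final i-epenthesis): the form ends in the consonant /x/, so [i] is inserted word-finally. /kneloborateibax/ → kneloborateibaxi.

kneloborateibaxi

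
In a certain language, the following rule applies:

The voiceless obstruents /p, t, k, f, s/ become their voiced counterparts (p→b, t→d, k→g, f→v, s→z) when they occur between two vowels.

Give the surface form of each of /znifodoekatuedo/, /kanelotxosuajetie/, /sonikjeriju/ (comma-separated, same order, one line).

/znifodoekatuedo/: /f/ is a voiceless obstruent between vowels /i/ and /o/, so it voices to [v]. /k/ is a voiceless obstruent between vowels /e/ and /a/, so it voices to [g]. /t/ is a voiceless obstruent between vowels /a/ and /u/, so it voices to [d]. → [znivodoegaduedo].
/kanelotxosuajetie/: /s/ is a voiceless obstruent between vowels /o/ and /u/, so it voices to [z]. /t/ is a voiceless obstruent between vowels /e/ and /i/, so it voices to [d]. → [kanelotxozuajedie].
/sonikjeriju/: the rule's environment is not met; surfaces unchanged as [sonikjeriju].

znivodoegaduedo, kanelotxozuajedie, sonikjeriju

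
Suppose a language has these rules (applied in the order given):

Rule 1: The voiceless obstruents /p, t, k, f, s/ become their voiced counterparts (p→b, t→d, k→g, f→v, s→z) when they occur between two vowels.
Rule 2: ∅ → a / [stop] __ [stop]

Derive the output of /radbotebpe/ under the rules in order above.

radabodebape

Rule 1 (intervocalic voicing): /t/ is a voiceless obstruent between vowels /o/ and /e/, so it voices to [d]. /radbotebpe/ → radbodebpe.
Rule 2 (stop-cluster a-epenthesis): /d/ and /b/ form a stop–stop cluster, so [a] is inserted between them. /b/ and /p/ form a stop–stop cluster, so [a] is inserted between them. /radbodebpe/ → radabodebape.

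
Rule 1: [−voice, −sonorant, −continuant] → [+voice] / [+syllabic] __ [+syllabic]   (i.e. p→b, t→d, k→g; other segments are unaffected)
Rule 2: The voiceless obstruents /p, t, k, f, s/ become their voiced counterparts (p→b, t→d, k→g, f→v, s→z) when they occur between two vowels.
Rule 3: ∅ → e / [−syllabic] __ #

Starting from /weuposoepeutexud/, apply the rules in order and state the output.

weubozoebeudexude

Rule 1 (intervocalic voicing): /p/ is a voiceless stop between vowels /u/ and /o/, so it voices to [b]. /p/ is a voiceless stop between vowels /e/ and /e/, so it voices to [b]. /t/ is a voiceless stop between vowels /u/ and /e/, so it voices to [d]. /weuposoepeutexud/ → weubosoebeudexud.
Rule 2 (intervocalic voicing): /s/ is a voiceless obstruent between vowels /o/ and /o/, so it voices to [z]. /weubosoebeudexud/ → weubozoebeudexud.
Rule 3 (final e-epenthesis): the form ends in the consonant /d/, so [e] is inserted word-finally. /weubozoebeudexud/ → weubozoebeudexude.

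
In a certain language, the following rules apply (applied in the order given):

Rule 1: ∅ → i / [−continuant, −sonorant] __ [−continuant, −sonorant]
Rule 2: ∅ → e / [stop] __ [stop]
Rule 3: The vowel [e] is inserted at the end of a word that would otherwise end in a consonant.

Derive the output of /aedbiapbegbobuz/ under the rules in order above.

aedibiapibegibobuze

Rule 1 (stop-cluster i-epenthesis): /d/ and /b/ form a stop–stop cluster, so [i] is inserted between them. /p/ and /b/ form a stop–stop cluster, so [i] is inserted between them. /g/ and /b/ form a stop–stop cluster, so [i] is inserted between them. /aedbiapbegbobuz/ → aedibiapibegibobuz.
Rule 2 (stop-cluster e-epenthesis): no segment meets the environment; /aedibiapibegibobuz/ is unchanged.
Rule 3 (final e-epenthesis): the form ends in the consonant /z/, so [e] is inserted word-finally. /aedibiapibegibobuz/ → aedibiapibegibobuze.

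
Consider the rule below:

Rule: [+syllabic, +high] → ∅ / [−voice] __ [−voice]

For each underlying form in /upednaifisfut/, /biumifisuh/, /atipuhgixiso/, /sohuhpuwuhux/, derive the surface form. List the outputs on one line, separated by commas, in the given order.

upednaifsft, biumifsh, atphgixso, sohhpuwuhx

/upednaifisfut/: /i/ is a high vowel flanked by voiceless consonants /f/ and /s/, so it deletes. /u/ is a high vowel flanked by voiceless consonants /f/ and /t/, so it deletes. → [upednaifsft].
/biumifisuh/: /i/ is a high vowel flanked by voiceless consonants /f/ and /s/, so it deletes. /u/ is a high vowel flanked by voiceless consonants /s/ and /h/, so it deletes. → [biumifsh].
/atipuhgixiso/: /i/ is a high vowel flanked by voiceless consonants /t/ and /p/, so it deletes. /u/ is a high vowel flanked by voiceless consonants /p/ and /h/, so it deletes. /i/ is a high vowel flanked by voiceless consonants /x/ and /s/, so it deletes. → [atphgixso].
/sohuhpuwuhux/: /u/ is a high vowel flanked by voiceless consonants /h/ and /h/, so it deletes. /u/ is a high vowel flanked by voiceless consonants /h/ and /x/, so it deletes. → [sohhpuwuhx].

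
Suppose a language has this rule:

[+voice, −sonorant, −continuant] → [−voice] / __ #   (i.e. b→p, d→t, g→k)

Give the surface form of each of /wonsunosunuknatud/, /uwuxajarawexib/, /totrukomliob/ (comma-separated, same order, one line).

wonsunosunuknatut, uwuxajarawexip, totrukomliop

/wonsunosunuknatud/: /d/ is a voiced stop in word-final position, so it devoices to [t]. → [wonsunosunuknatut].
/uwuxajarawexib/: /b/ is a voiced stop in word-final position, so it devoices to [p]. → [uwuxajarawexip].
/totrukomliob/: /b/ is a voiced stop in word-final position, so it devoices to [p]. → [totrukomliop].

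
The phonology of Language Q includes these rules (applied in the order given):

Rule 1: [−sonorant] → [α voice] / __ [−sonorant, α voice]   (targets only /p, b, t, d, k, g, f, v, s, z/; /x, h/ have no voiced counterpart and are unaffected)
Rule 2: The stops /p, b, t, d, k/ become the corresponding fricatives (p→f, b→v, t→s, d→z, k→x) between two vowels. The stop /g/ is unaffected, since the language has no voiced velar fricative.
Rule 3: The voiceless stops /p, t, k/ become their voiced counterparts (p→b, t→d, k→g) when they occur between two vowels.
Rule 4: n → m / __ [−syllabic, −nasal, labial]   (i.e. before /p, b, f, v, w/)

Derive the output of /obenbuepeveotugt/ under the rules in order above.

Rule 1 (regressive voicing assimilation): /g/ precedes the voiceless obstruent /t/, so it devoices to [k] by assimilation. /obenbuepeveotugt/ → obenbuepeveotukt.
Rule 2 (intervocalic spirantization): /b/ is a stop between vowels /o/ and /e/, so it spirantizes to the fricative [v]. /p/ is a stop between vowels /e/ and /e/, so it spirantizes to the fricative [f]. /t/ is a stop between vowels /o/ and /u/, so it spirantizes to the fricative [s]. /obenbuepeveotukt/ → ovenbuefeveosukt.
Rule 3 (intervocalic voicing): no segment meets the environment; /ovenbuefeveosukt/ is unchanged.
Rule 4 (nasal place assimilation): /n/ precedes the labial consonant /b/, so it assimilates in place to [m]. /ovenbuefeveosukt/ → ovembuefeveosukt.

ovembuefeveosukt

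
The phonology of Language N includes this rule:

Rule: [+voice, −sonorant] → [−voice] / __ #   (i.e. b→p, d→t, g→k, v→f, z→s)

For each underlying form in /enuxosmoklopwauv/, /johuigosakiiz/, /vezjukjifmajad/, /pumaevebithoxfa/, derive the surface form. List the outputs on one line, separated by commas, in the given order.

/enuxosmoklopwauv/: /v/ is a voiced obstruent in word-final position, so it devoices to [f]. → [enuxosmoklopwauf].
/johuigosakiiz/: /z/ is a voiced obstruent in word-final position, so it devoices to [s]. → [johuigosakiis].
/vezjukjifmajad/: /d/ is a voiced obstruent in word-final position, so it devoices to [t]. → [vezjukjifmajat].
/pumaevebithoxfa/: the rule's environment is not met; surfaces unchanged as [pumaevebithoxfa].

enuxosmoklopwauf, johuigosakiis, vezjukjifmajat, pumaevebithoxfa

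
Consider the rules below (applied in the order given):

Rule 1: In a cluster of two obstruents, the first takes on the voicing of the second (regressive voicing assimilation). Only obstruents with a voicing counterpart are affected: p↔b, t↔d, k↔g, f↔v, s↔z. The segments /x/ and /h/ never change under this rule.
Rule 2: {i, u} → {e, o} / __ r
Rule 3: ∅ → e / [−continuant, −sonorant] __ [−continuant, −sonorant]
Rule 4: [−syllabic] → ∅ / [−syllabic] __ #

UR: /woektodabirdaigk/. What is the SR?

woeketodaberdaikek

Rule 1 (regressive voicing assimilation): /g/ precedes the voiceless obstruent /k/, so it devoices to [k] by assimilation. /woektodabirdaigk/ → woektodabirdaikk.
Rule 2 (pre-rhotic lowering): /i/ is a high vowel immediately before /r/, so it lowers to [e]. /woektodabirdaikk/ → woektodaberdaikk.
Rule 3 (stop-cluster e-epenthesis): /k/ and /t/ form a stop–stop cluster, so [e] is inserted between them. /k/ and /k/ form a stop–stop cluster, so [e] is inserted between them. /woektodaberdaikk/ → woeketodaberdaikek.
Rule 4 (final cluster simplification): no segment meets the environment; /woeketodaberdaikek/ is unchanged.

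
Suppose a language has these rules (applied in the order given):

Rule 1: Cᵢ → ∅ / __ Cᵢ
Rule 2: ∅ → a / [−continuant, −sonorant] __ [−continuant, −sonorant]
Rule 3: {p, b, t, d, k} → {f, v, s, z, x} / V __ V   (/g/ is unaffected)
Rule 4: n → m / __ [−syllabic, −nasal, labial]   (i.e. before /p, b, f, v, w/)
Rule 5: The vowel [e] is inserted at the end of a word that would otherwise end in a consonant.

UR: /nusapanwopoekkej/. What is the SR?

nusafamwofoexeje

Rule 1 (degemination): /kk/ is a geminate; the first /k/ deletes. /nusapanwopoekkej/ → nusapanwopoekej.
Rule 2 (stop-cluster a-epenthesis): no segment meets the environment; /nusapanwopoekej/ is unchanged.
Rule 3 (intervocalic spirantization): /p/ is a stop between vowels /a/ and /a/, so it spirantizes to the fricative [f]. /p/ is a stop between vowels /o/ and /o/, so it spirantizes to the fricative [f]. /k/ is a stop between vowels /e/ and /e/, so it spirantizes to the fricative [x]. /nusapanwopoekej/ → nusafanwofoexej.
Rule 4 (nasal place assimilation): /n/ precedes the labial consonant /w/, so it assimilates in place to [m]. /nusafanwofoexej/ → nusafamwofoexej.
Rule 5 (final e-epenthesis): the form ends in the consonant /j/, so [e] is inserted word-finally. /nusafamwofoexej/ → nusafamwofoexeje.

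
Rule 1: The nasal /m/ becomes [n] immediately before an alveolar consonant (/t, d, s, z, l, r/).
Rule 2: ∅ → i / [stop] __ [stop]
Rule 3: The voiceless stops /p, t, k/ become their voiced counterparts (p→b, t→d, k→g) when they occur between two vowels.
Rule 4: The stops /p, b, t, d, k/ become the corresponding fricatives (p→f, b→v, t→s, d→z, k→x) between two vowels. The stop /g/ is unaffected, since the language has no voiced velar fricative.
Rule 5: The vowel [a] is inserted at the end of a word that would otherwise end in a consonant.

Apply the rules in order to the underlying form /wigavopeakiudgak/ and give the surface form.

wigavoveagiuzigaka

Rule 1 (nasal place assimilation): no segment meets the environment; /wigavopeakiudgak/ is unchanged.
Rule 2 (stop-cluster i-epenthesis): /d/ and /g/ form a stop–stop cluster, so [i] is inserted between them. /wigavopeakiudgak/ → wigavopeakiudigak.
Rule 3 (intervocalic voicing): /p/ is a voiceless stop between vowels /o/ and /e/, so it voices to [b]. /k/ is a voiceless stop between vowels /a/ and /i/, so it voices to [g]. /wigavopeakiudigak/ → wigavobeagiudigak.
Rule 4 (intervocalic spirantization): /b/ is a stop between vowels /o/ and /e/, so it spirantizes to the fricative [v]. /d/ is a stop between vowels /u/ and /i/, so it spirantizes to the fricative [z]. /wigavobeagiudigak/ → wigavoveagiuzigak.
Rule 5 (final a-epenthesis): the form ends in the consonant /k/, so [a] is inserted word-finally. /wigavoveagiuzigak/ → wigavoveagiuzigaka.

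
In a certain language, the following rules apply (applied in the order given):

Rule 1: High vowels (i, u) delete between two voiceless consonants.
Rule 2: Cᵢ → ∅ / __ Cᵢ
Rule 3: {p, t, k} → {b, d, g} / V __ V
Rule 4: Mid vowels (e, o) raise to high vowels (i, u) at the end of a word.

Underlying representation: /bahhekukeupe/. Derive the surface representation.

Rule 1 (high vowel syncope): /u/ is a high vowel flanked by voiceless consonants /k/ and /k/, so it deletes. /bahhekukeupe/ → bahhekkeupe.
Rule 2 (degemination): /hh/ is a geminate; the first /h/ deletes. /kk/ is a geminate; the first /k/ deletes. /bahhekkeupe/ → bahekeupe.
Rule 3 (intervocalic voicing): /k/ is a voiceless stop between vowels /e/ and /e/, so it voices to [g]. /p/ is a voiceless stop between vowels /u/ and /e/, so it voices to [b]. /bahekeupe/ → bahegeube.
Rule 4 (final vowel raising): /e/ is a mid vowel in word-final position, so it raises to [i]. /bahegeube/ → bahegeubi.

bahegeubi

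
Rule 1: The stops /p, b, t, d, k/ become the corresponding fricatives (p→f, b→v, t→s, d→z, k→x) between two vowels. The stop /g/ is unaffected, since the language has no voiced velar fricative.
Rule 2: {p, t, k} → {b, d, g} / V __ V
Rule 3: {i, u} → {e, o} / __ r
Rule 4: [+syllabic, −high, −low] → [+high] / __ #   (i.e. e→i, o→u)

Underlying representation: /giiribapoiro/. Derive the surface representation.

Rule 1 (intervocalic spirantization): /b/ is a stop between vowels /i/ and /a/, so it spirantizes to the fricative [v]. /p/ is a stop between vowels /a/ and /o/, so it spirantizes to the fricative [f]. /giiribapoiro/ → giirivafoiro.
Rule 2 (intervocalic voicing): no segment meets the environment; /giirivafoiro/ is unchanged.
Rule 3 (pre-rhotic lowering): /i/ is a high vowel immediately before /r/, so it lowers to [e]. /i/ is a high vowel immediately before /r/, so it lowers to [e]. /giirivafoiro/ → gierivafoero.
Rule 4 (final vowel raising): /o/ is a mid vowel in word-final position, so it raises to [u]. /gierivafoero/ → gierivafoeru.

gierivafoeru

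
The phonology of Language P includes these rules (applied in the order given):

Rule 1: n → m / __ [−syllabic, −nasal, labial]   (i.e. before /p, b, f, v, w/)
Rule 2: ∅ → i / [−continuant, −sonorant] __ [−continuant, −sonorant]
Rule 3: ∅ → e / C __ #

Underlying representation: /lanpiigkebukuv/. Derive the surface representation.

Rule 1 (nasal place assimilation): /n/ precedes the labial consonant /p/, so it assimilates in place to [m]. /lanpiigkebukuv/ → lampiigkebukuv.
Rule 2 (stop-cluster i-epenthesis): /g/ and /k/ form a stop–stop cluster, so [i] is inserted between them. /lampiigkebukuv/ → lampiigikebukuv.
Rule 3 (final e-epenthesis): the form ends in the consonant /v/, so [e] is inserted word-finally. /lampiigikebukuv/ → lampiigikebukuve.

lampiigikebukuve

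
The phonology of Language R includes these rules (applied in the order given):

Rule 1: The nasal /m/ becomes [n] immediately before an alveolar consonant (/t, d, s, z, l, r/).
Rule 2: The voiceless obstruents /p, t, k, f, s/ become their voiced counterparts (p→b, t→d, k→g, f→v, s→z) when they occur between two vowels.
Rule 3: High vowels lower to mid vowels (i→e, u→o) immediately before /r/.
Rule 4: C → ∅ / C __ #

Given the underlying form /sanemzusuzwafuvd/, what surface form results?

sanenzuzuzwavuv

Rule 1 (nasal place assimilation): /m/ precedes the alveolar consonant /z/, so it assimilates in place to [n]. /sanemzusuzwafuvd/ → sanenzusuzwafuvd.
Rule 2 (intervocalic voicing): /s/ is a voiceless obstruent between vowels /u/ and /u/, so it voices to [z]. /f/ is a voiceless obstruent between vowels /a/ and /u/, so it voices to [v]. /sanenzusuzwafuvd/ → sanenzuzuzwavuvd.
Rule 3 (pre-rhotic lowering): no segment meets the environment; /sanenzuzuzwavuvd/ is unchanged.
Rule 4 (final cluster simplification): /d/ is the second consonant of a word-final cluster /vd/, so it deletes. /sanenzuzuzwavuvd/ → sanenzuzuzwavuv.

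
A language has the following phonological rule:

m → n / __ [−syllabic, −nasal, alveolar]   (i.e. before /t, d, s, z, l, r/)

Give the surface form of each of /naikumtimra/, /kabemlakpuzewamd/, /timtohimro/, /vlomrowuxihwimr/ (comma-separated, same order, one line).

naikuntinra, kabenlakpuzewand, tintohinro, vlonrowuxihwinr

/naikumtimra/: /m/ precedes the alveolar consonant /t/, so it assimilates in place to [n]. /m/ precedes the alveolar consonant /r/, so it assimilates in place to [n]. → [naikuntinra].
/kabemlakpuzewamd/: /m/ precedes the alveolar consonant /l/, so it assimilates in place to [n]. /m/ precedes the alveolar consonant /d/, so it assimilates in place to [n]. → [kabenlakpuzewand].
/timtohimro/: /m/ precedes the alveolar consonant /t/, so it assimilates in place to [n]. /m/ precedes the alveolar consonant /r/, so it assimilates in place to [n]. → [tintohinro].
/vlomrowuxihwimr/: /m/ precedes the alveolar consonant /r/, so it assimilates in place to [n]. /m/ precedes the alveolar consonant /r/, so it assimilates in place to [n]. → [vlonrowuxihwinr].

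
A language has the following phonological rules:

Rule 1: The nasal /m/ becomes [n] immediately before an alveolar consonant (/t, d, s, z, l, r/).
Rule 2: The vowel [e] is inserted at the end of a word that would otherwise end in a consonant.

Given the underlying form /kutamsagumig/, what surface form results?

Rule 1 (nasal place assimilation): /m/ precedes the alveolar consonant /s/, so it assimilates in place to [n]. /kutamsagumig/ → kutansagumig.
Rule 2 (final e-epenthesis): the form ends in the consonant /g/, so [e] is inserted word-finally. /kutansagumig/ → kutansagumige.

kutansagumige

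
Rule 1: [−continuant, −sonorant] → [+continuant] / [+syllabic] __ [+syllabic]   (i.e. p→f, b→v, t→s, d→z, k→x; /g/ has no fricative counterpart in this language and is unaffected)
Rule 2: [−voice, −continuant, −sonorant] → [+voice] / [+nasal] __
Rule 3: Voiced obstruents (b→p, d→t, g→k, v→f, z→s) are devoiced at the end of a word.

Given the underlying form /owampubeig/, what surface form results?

owambuveik

Rule 1 (intervocalic spirantization): /b/ is a stop between vowels /u/ and /e/, so it spirantizes to the fricative [v]. /owampubeig/ → owampuveig.
Rule 2 (post-nasal voicing): /p/ is a voiceless stop immediately after the nasal /m/, so it voices to [b]. /owampuveig/ → owambuveig.
Rule 3 (final devoicing): /g/ is a voiced obstruent in word-final position, so it devoices to [k]. /owambuveig/ → owambuveik.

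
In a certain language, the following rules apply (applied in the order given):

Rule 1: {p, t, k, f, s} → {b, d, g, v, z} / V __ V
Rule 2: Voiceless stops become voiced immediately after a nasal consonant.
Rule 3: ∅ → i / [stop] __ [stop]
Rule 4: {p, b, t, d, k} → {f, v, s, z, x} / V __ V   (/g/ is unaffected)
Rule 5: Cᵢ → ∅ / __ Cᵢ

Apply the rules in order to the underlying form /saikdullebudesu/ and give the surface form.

Rule 1 (intervocalic voicing): /s/ is a voiceless obstruent between vowels /e/ and /u/, so it voices to [z]. /saikdullebudesu/ → saikdullebudezu.
Rule 2 (post-nasal voicing): no segment meets the environment; /saikdullebudezu/ is unchanged.
Rule 3 (stop-cluster i-epenthesis): /k/ and /d/ form a stop–stop cluster, so [i] is inserted between them. /saikdullebudezu/ → saikidullebudezu.
Rule 4 (intervocalic spirantization): /k/ is a stop between vowels /i/ and /i/, so it spirantizes to the fricative [x]. /d/ is a stop between vowels /i/ and /u/, so it spirantizes to the fricative [z]. /b/ is a stop between vowels /e/ and /u/, so it spirantizes to the fricative [v]. /d/ is a stop between vowels /u/ and /e/, so it spirantizes to the fricative [z]. /saikidullebudezu/ → saixizullevuzezu.
Rule 5 (degemination): /ll/ is a geminate; the first /l/ deletes. /saixizullevuzezu/ → saixizulevuzezu.

saixizulevuzezu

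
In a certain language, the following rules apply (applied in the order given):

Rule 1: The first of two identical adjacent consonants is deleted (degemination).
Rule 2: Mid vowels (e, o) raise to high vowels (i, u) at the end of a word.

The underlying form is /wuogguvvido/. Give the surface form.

Rule 1 (degemination): /gg/ is a geminate; the first /g/ deletes. /vv/ is a geminate; the first /v/ deletes. /wuogguvvido/ → wuoguvido.
Rule 2 (final vowel raising): /o/ is a mid vowel in word-final position, so it raises to [u]. /wuoguvido/ → wuoguvidu.

wuoguvidu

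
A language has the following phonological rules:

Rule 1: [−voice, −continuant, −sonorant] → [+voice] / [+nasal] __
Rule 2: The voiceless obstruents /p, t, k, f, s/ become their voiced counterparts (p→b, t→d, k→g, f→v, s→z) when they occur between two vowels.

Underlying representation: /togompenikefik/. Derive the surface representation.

togombenigevik

Rule 1 (post-nasal voicing): /p/ is a voiceless stop immediately after the nasal /m/, so it voices to [b]. /togompenikefik/ → togombenikefik.
Rule 2 (intervocalic voicing): /k/ is a voiceless obstruent between vowels /i/ and /e/, so it voices to [g]. /f/ is a voiceless obstruent between vowels /e/ and /i/, so it voices to [v]. /togombenikefik/ → togombenigevik.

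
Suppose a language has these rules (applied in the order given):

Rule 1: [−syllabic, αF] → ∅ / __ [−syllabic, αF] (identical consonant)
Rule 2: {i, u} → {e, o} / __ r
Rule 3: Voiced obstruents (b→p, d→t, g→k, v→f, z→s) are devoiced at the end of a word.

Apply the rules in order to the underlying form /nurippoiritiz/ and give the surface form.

Rule 1 (degemination): /pp/ is a geminate; the first /p/ deletes. /nurippoiritiz/ → nuripoiritiz.
Rule 2 (pre-rhotic lowering): /u/ is a high vowel immediately before /r/, so it lowers to [o]. /i/ is a high vowel immediately before /r/, so it lowers to [e]. /nuripoiritiz/ → noripoeritiz.
Rule 3 (final devoicing): /z/ is a voiced obstruent in word-final position, so it devoices to [s]. /noripoeritiz/ → noripoeritis.

noripoeritis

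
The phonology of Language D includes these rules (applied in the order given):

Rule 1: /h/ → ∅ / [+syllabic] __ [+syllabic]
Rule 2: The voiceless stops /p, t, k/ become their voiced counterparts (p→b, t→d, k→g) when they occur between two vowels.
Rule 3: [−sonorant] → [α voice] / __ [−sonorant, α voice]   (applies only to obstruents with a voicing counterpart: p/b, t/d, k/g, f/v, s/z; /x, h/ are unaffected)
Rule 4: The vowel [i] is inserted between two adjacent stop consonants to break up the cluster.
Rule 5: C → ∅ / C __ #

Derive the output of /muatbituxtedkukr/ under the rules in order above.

muadibiduxtetikuk

Rule 1 (intervocalic h-deletion): no segment meets the environment; /muatbituxtedkukr/ is unchanged.
Rule 2 (intervocalic voicing): /t/ is a voiceless stop between vowels /i/ and /u/, so it voices to [d]. /muatbituxtedkukr/ → muatbiduxtedkukr.
Rule 3 (regressive voicing assimilation): /t/ precedes the voiced obstruent /b/, so it voices to [d] by assimilation. /d/ precedes the voiceless obstruent /k/, so it devoices to [t] by assimilation. /muatbiduxtedkukr/ → muadbiduxtetkukr.
Rule 4 (stop-cluster i-epenthesis): /d/ and /b/ form a stop–stop cluster, so [i] is inserted between them. /t/ and /k/ form a stop–stop cluster, so [i] is inserted between them. /muadbiduxtetkukr/ → muadibiduxtetikukr.
Rule 5 (final cluster simplification): /r/ is the second consonant of a word-final cluster /kr/, so it deletes. /muadibiduxtetikukr/ → muadibiduxtetikuk.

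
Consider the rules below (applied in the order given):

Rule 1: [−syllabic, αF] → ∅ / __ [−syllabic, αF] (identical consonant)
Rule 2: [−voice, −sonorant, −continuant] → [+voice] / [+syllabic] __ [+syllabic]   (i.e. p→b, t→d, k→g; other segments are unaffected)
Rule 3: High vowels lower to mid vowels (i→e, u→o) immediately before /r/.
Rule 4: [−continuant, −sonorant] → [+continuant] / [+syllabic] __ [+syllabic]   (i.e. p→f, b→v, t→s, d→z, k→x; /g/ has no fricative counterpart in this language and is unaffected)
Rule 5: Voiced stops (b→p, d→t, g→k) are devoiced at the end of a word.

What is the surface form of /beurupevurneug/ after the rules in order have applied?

beoruvevorneuk

Rule 1 (degemination): no segment meets the environment; /beurupevurneug/ is unchanged.
Rule 2 (intervocalic voicing): /p/ is a voiceless stop between vowels /u/ and /e/, so it voices to [b]. /beurupevurneug/ → beurubevurneug.
Rule 3 (pre-rhotic lowering): /u/ is a high vowel immediately before /r/, so it lowers to [o]. /u/ is a high vowel immediately before /r/, so it lowers to [o]. /beurubevurneug/ → beorubevorneug.
Rule 4 (intervocalic spirantization): /b/ is a stop between vowels /u/ and /e/, so it spirantizes to the fricative [v]. /beorubevorneug/ → beoruvevorneug.
Rule 5 (final devoicing): /g/ is a voiced stop in word-final position, so it devoices to [k]. /beoruvevorneug/ → beoruvevorneuk.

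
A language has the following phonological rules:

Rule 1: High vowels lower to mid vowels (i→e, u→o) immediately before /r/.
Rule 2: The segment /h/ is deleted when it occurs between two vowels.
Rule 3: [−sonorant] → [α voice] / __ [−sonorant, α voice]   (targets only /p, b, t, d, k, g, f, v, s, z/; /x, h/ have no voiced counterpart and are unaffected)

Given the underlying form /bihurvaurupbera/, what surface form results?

biorvaorubbera

Rule 1 (pre-rhotic lowering): /u/ is a high vowel immediately before /r/, so it lowers to [o]. /u/ is a high vowel immediately before /r/, so it lowers to [o]. /bihurvaurupbera/ → bihorvaorupbera.
Rule 2 (intervocalic h-deletion): /h/ occurs between vowels /i/ and /o/, so it deletes. /bihorvaorupbera/ → biorvaorupbera.
Rule 3 (regressive voicing assimilation): /p/ precedes the voiced obstruent /b/, so it voices to [b] by assimilation. /biorvaorupbera/ → biorvaorubbera.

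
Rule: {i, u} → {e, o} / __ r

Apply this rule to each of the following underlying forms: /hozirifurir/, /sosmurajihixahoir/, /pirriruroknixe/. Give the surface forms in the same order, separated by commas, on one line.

/hozirifurir/: /i/ is a high vowel immediately before /r/, so it lowers to [e]. /u/ is a high vowel immediately before /r/, so it lowers to [o]. /i/ is a high vowel immediately before /r/, so it lowers to [e]. → [hozeriforer].
/sosmurajihixahoir/: /u/ is a high vowel immediately before /r/, so it lowers to [o]. /i/ is a high vowel immediately before /r/, so it lowers to [e]. → [sosmorajihixahoer].
/pirriruroknixe/: /i/ is a high vowel immediately before /r/, so it lowers to [e]. /i/ is a high vowel immediately before /r/, so it lowers to [e]. /u/ is a high vowel immediately before /r/, so it lowers to [o]. → [perreroroknixe].

hozeriforer, sosmorajihixahoer, perreroroknixe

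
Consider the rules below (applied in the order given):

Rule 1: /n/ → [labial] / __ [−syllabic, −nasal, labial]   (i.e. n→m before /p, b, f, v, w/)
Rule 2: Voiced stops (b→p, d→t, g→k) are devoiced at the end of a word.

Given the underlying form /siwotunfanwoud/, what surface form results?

siwotumfamwout

Rule 1 (nasal place assimilation): /n/ precedes the labial consonant /f/, so it assimilates in place to [m]. /n/ precedes the labial consonant /w/, so it assimilates in place to [m]. /siwotunfanwoud/ → siwotumfamwoud.
Rule 2 (final devoicing): /d/ is a voiced stop in word-final position, so it devoices to [t]. /siwotumfamwoud/ → siwotumfamwout.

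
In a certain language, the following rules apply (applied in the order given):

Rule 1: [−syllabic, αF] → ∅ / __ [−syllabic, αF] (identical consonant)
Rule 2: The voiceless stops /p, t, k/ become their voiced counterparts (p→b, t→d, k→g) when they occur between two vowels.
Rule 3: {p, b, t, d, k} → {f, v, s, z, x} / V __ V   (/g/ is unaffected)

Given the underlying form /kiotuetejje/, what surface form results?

kiozuezeje

Rule 1 (degemination): /jj/ is a geminate; the first /j/ deletes. /kiotuetejje/ → kiotueteje.
Rule 2 (intervocalic voicing): /t/ is a voiceless stop between vowels /o/ and /u/, so it voices to [d]. /t/ is a voiceless stop between vowels /e/ and /e/, so it voices to [d]. /kiotueteje/ → kioduedeje.
Rule 3 (intervocalic spirantization): /d/ is a stop between vowels /o/ and /u/, so it spirantizes to the fricative [z]. /d/ is a stop between vowels /e/ and /e/, so it spirantizes to the fricative [z]. /kioduedeje/ → kiozuezeje.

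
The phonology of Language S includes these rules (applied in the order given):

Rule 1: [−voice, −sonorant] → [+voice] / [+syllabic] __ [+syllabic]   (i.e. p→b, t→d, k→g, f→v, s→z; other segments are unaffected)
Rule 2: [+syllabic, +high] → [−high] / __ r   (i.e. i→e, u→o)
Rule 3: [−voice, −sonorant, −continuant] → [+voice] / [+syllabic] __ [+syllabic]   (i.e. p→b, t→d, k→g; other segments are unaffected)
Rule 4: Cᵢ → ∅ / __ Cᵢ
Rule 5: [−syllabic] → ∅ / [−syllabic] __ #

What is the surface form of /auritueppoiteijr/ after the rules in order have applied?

Rule 1 (intervocalic voicing): /t/ is a voiceless obstruent between vowels /i/ and /u/, so it voices to [d]. /t/ is a voiceless obstruent between vowels /i/ and /e/, so it voices to [d]. /auritueppoiteijr/ → auridueppoideijr.
Rule 2 (pre-rhotic lowering): /u/ is a high vowel immediately before /r/, so it lowers to [o]. /auridueppoideijr/ → aoridueppoideijr.
Rule 3 (intervocalic voicing): no segment meets the environment; /aoridueppoideijr/ is unchanged.
Rule 4 (degemination): /pp/ is a geminate; the first /p/ deletes. /aoridueppoideijr/ → aoriduepoideijr.
Rule 5 (final cluster simplification): /r/ is the second consonant of a word-final cluster /jr/, so it deletes. /aoriduepoideijr/ → aoriduepoideij.

aoriduepoideij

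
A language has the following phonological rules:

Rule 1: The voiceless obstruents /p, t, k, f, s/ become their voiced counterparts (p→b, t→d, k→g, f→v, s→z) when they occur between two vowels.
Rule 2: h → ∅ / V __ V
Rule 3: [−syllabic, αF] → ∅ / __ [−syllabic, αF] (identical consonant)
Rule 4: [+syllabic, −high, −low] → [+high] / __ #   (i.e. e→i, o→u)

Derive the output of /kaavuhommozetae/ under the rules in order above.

Rule 1 (intervocalic voicing): /t/ is a voiceless obstruent between vowels /e/ and /a/, so it voices to [d]. /kaavuhommozetae/ → kaavuhommozedae.
Rule 2 (intervocalic h-deletion): /h/ occurs between vowels /u/ and /o/, so it deletes. /kaavuhommozedae/ → kaavuommozedae.
Rule 3 (degemination): /mm/ is a geminate; the first /m/ deletes. /kaavuommozedae/ → kaavuomozedae.
Rule 4 (final vowel raising): /e/ is a mid vowel in word-final position, so it raises to [i]. /kaavuomozedae/ → kaavuomozedai.

kaavuomozedai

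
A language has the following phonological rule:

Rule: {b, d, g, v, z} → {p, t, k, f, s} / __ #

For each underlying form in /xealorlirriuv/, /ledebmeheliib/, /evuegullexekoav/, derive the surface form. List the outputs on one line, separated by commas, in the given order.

xealorlirriuf, ledebmeheliip, evuegullexekoaf

/xealorlirriuv/: /v/ is a voiced obstruent in word-final position, so it devoices to [f]. → [xealorlirriuf].
/ledebmeheliib/: /b/ is a voiced obstruent in word-final position, so it devoices to [p]. → [ledebmeheliip].
/evuegullexekoav/: /v/ is a voiced obstruent in word-final position, so it devoices to [f]. → [evuegullexekoaf].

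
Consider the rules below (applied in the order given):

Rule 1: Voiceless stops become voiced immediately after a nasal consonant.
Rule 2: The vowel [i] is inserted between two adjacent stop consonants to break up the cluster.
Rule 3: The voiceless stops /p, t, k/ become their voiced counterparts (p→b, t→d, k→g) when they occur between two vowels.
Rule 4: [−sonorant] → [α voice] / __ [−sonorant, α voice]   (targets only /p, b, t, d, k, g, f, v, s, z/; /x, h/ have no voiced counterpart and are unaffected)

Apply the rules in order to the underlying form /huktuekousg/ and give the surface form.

hugiduegouzg

Rule 1 (post-nasal voicing): no segment meets the environment; /huktuekousg/ is unchanged.
Rule 2 (stop-cluster i-epenthesis): /k/ and /t/ form a stop–stop cluster, so [i] is inserted between them. /huktuekousg/ → hukituekousg.
Rule 3 (intervocalic voicing): /k/ is a voiceless stop between vowels /u/ and /i/, so it voices to [g]. /t/ is a voiceless stop between vowels /i/ and /u/, so it voices to [d]. /k/ is a voiceless stop between vowels /e/ and /o/, so it voices to [g]. /hukituekousg/ → hugiduegousg.
Rule 4 (regressive voicing assimilation): /s/ precedes the voiced obstruent /g/, so it voices to [z] by assimilation. /hugiduegousg/ → hugiduegouzg.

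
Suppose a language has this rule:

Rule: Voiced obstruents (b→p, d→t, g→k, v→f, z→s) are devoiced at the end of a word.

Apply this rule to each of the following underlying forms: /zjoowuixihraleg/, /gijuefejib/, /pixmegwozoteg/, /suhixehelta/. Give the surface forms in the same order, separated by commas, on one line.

zjoowuixihralek, gijuefejip, pixmegwozotek, suhixehelta

/zjoowuixihraleg/: /g/ is a voiced obstruent in word-final position, so it devoices to [k]. → [zjoowuixihralek].
/gijuefejib/: /b/ is a voiced obstruent in word-final position, so it devoices to [p]. → [gijuefejip].
/pixmegwozoteg/: /g/ is a voiced obstruent in word-final position, so it devoices to [k]. → [pixmegwozotek].
/suhixehelta/: the rule's environment is not met; surfaces unchanged as [suhixehelta].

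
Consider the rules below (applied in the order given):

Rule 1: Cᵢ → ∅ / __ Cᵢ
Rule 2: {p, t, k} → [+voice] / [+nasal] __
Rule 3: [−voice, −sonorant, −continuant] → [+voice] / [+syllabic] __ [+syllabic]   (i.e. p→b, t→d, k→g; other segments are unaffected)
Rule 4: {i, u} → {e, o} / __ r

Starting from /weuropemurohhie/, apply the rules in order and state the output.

Rule 1 (degemination): /hh/ is a geminate; the first /h/ deletes. /weuropemurohhie/ → weuropemurohie.
Rule 2 (post-nasal voicing): no segment meets the environment; /weuropemurohie/ is unchanged.
Rule 3 (intervocalic voicing): /p/ is a voiceless stop between vowels /o/ and /e/, so it voices to [b]. /weuropemurohie/ → weurobemurohie.
Rule 4 (pre-rhotic lowering): /u/ is a high vowel immediately before /r/, so it lowers to [o]. /u/ is a high vowel immediately before /r/, so it lowers to [o]. /weurobemurohie/ → weorobemorohie.

weorobemorohie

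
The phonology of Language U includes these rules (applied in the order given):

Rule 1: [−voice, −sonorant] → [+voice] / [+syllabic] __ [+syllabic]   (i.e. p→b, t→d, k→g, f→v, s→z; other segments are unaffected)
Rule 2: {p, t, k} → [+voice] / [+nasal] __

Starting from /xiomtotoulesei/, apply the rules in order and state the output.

xiomdodoulezei

Rule 1 (intervocalic voicing): /t/ is a voiceless obstruent between vowels /o/ and /o/, so it voices to [d]. /s/ is a voiceless obstruent between vowels /e/ and /e/, so it voices to [z]. /xiomtotoulesei/ → xiomtodoulezei.
Rule 2 (post-nasal voicing): /t/ is a voiceless stop immediately after the nasal /m/, so it voices to [d]. /xiomtodoulezei/ → xiomdodoulezei.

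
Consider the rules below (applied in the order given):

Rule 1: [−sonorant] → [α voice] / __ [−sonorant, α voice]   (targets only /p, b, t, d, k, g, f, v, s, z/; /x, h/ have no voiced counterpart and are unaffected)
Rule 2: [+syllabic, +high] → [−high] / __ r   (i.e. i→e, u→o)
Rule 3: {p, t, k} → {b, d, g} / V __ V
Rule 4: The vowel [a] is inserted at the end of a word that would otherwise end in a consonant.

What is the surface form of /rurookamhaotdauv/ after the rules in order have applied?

Rule 1 (regressive voicing assimilation): /t/ precedes the voiced obstruent /d/, so it voices to [d] by assimilation. /rurookamhaotdauv/ → rurookamhaoddauv.
Rule 2 (pre-rhotic lowering): /u/ is a high vowel immediately before /r/, so it lowers to [o]. /rurookamhaoddauv/ → rorookamhaoddauv.
Rule 3 (intervocalic voicing): /k/ is a voiceless stop between vowels /o/ and /a/, so it voices to [g]. /rorookamhaoddauv/ → roroogamhaoddauv.
Rule 4 (final a-epenthesis): the form ends in the consonant /v/, so [a] is inserted word-finally. /roroogamhaoddauv/ → roroogamhaoddauva.

roroogamhaoddauva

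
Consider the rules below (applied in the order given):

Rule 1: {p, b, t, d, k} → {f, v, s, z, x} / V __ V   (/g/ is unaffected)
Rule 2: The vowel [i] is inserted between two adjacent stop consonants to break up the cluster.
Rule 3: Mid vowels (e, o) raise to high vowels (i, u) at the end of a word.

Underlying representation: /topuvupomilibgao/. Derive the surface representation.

tofuvufomilibigau

Rule 1 (intervocalic spirantization): /p/ is a stop between vowels /o/ and /u/, so it spirantizes to the fricative [f]. /p/ is a stop between vowels /u/ and /o/, so it spirantizes to the fricative [f]. /topuvupomilibgao/ → tofuvufomilibgao.
Rule 2 (stop-cluster i-epenthesis): /b/ and /g/ form a stop–stop cluster, so [i] is inserted between them. /tofuvufomilibgao/ → tofuvufomilibigao.
Rule 3 (final vowel raising): /o/ is a mid vowel in word-final position, so it raises to [u]. /tofuvufomilibigao/ → tofuvufomilibigau.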